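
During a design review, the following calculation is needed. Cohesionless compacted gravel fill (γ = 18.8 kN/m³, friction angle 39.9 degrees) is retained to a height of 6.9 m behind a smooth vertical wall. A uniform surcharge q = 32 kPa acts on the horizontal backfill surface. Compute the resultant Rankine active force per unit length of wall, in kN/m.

146 kN/m

K_a = tan²(45° − φ/2) = 0.2184.
Soil triangle: ½ K_a γ H² = 0.5×0.2184×18.8×6.9² = 97.76 kN/m.
Surcharge rectangle: K_a q H = 0.2184×32×6.9 = 48.23 kN/m.
Total = 97.76 + 48.23 = 146.0 kN/m.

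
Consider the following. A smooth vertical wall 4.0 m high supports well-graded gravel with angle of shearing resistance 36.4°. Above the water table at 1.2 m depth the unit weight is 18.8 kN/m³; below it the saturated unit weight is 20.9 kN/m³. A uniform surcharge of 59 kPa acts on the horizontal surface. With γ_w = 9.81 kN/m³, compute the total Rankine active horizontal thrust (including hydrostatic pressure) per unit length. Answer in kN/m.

K_a = tan²(45° − φ/2) = 0.2552.
γ' = 20.9 − 9.81 = 11.09 kN/m³. h₂ = H − d_w = 2.8 m.
σ'_h: at surface K_a·q = 15.05; at WT K_a(q+γd_w) = 20.81; at base K_a(q+γd_w+γ'h₂) = 28.73 kPa.
P₁ = ½(15.05+20.81)×1.2 = 21.52; P₂ = ½(20.81+28.73)×2.8 = 69.36; P_w = ½γ_w h₂² = 38.46.
Total = 21.52+69.36+38.46 = 129.3 kN/m.

129 kN/m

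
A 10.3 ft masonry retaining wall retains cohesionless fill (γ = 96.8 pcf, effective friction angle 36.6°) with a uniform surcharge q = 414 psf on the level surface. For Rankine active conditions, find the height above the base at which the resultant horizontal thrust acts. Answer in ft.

K_a = 0.2530.
Triangular part P₁ = ½K_aγH² = 1299 at H/3 = 3.433 ft; rectangular part P₂ = K_a q H = 1079 at H/2 = 5.150 ft.
ȳ = (P₁·3.433 + P₂·5.150)/(P₁+P₂) = 4.212 ft.

4.21 ft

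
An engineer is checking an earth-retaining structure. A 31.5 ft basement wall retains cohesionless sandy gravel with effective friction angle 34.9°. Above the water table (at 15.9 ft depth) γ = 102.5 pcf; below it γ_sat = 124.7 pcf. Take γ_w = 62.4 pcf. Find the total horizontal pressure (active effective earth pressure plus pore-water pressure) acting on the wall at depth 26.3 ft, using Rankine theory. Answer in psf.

K_a = (1 − sin φ)/(1 + sin φ) = 0.2721.
γ' = 124.7 − 62.4 = 62.30 pcf.
Effective vertical stress at 26.3 ft: σ'_v = 102.5×15.9 + 62.30×10.4 = 2278 psf.
σ'_h = K_a σ'_v = 0.2721 × 2278 = 619.9 psf; u = γ_w × 10.4 = 649.0 psf.
Total σ_h = 619.9 + 649.0 = 1269 psf.

1270 psf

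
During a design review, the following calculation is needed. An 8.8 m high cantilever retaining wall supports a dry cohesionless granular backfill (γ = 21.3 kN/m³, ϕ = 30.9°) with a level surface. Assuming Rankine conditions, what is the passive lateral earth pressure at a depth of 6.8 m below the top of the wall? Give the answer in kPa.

K_p = (1 + sin φ)/(1 − sin φ) = 3.111.
σ_h = K_p γ z = 3.111 × 21.3 × 6.8 = 450.6 kPa.

451 kPa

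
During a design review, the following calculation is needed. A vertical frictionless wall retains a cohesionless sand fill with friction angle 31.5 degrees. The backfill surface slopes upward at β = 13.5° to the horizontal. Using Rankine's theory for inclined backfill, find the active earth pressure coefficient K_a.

0.341

K_a = cos β · (cos β − √(cos²β − cos²φ)) / (cos β + √(cos²β − cos²φ)).
cos β = 0.9724, cos φ = 0.8526, √(cos²β − cos²φ) = 0.4674.
K_a = 0.9724 × (0.9724 − 0.4674)/(0.9724 + 0.4674) = 0.3410.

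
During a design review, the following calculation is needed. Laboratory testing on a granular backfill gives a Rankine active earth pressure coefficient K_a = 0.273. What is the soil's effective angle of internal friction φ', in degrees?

K_a = tan²(45° − φ/2) ⇒ 45° − φ/2 = arctan(√0.273) = 27.59°.
φ = 2(45° − 27.59°) = 34.83°.

34.8°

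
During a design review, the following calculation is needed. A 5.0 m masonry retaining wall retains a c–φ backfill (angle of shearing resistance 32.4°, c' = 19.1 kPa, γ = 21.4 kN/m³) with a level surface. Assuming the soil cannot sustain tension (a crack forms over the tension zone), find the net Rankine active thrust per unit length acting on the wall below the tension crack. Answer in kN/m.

K_a = 0.3022; √K_a = 0.5498.
Tension-crack depth z_c = 2c/(γ√K_a) = 2×19.1/(21.4×0.5498) = 3.247 m.
σ_a at base = K_a γ H − 2c√K_a = 0.3022×21.4×5.0 − 2×19.1×0.5498 = 11.34 kPa.
P_a = ½ × 11.34 × (H − z_c) = 0.5×11.34×1.753 = 9.938 kN/m.

9.94 kN/m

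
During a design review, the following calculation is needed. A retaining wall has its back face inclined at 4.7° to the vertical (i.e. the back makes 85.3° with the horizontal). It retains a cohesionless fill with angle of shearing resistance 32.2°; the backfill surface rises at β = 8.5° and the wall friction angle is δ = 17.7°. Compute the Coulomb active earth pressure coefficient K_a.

K_a = sin²(α+φ) / [sin²α · sin(α−δ) · (1 + √{sin(φ+δ)sin(φ−β) / (sin(α−δ)sin(α+β))})²].
With α = 85.3°, φ = 32.2°, δ = 17.7°, β = 8.5°: K_a = 0.3444.

0.344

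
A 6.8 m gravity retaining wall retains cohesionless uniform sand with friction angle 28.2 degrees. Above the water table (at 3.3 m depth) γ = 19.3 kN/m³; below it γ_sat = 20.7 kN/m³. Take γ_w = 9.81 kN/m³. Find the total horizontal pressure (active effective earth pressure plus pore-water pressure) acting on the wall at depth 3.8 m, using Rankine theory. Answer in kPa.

29.7 kPa

K_a = (1 − sin φ)/(1 + sin φ) = 0.3582.
γ' = 20.7 − 9.81 = 10.89 kN/m³.
Effective vertical stress at 3.8 m: σ'_v = 19.3×3.3 + 10.89×0.500 = 69.13 kPa.
σ'_h = K_a σ'_v = 0.3582 × 69.13 = 24.76 kPa; u = γ_w × 0.500 = 4.905 kPa.
Total σ_h = 24.76 + 4.905 = 29.67 kPa.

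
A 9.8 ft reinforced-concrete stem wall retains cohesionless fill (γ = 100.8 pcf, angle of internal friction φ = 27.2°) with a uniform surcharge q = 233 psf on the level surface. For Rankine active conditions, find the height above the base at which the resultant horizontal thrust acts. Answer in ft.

3.79 ft

K_a = 0.3726.
Triangular part P₁ = ½K_aγH² = 1803 at H/3 = 3.267 ft; rectangular part P₂ = K_a q H = 850.8 at H/2 = 4.900 ft.
ȳ = (P₁·3.267 + P₂·4.900)/(P₁+P₂) = 3.790 ft.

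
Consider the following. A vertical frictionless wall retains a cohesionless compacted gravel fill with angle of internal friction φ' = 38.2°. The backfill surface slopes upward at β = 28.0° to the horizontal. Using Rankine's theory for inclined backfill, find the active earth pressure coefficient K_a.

0.330

K_a = cos β · (cos β − √(cos²β − cos²φ)) / (cos β + √(cos²β − cos²φ)).
cos β = 0.8829, cos φ = 0.7859, √(cos²β − cos²φ) = 0.4025.
K_a = 0.8829 × (0.8829 − 0.4025)/(0.8829 + 0.4025) = 0.3300.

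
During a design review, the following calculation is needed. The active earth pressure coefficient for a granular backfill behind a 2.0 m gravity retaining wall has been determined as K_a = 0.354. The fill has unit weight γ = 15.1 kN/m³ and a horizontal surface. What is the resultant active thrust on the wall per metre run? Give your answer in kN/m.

P = ½ K_a γ H² = 0.5 × 0.354 × 15.1 × 2.0² = 10.69 kN/m.

10.7 kN/m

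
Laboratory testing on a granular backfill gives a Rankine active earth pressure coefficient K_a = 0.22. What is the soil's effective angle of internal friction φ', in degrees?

K_a = tan²(45° − φ/2) ⇒ 45° − φ/2 = arctan(√0.22) = 25.13°.
φ = 2(45° − 25.13°) = 39.74°.

39.7°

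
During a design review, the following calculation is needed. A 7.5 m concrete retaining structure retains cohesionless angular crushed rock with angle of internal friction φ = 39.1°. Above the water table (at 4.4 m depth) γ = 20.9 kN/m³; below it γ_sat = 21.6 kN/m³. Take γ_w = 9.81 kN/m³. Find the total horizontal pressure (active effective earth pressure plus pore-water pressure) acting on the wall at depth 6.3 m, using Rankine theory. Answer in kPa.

44.5 kPa

K_a = (1 − sin φ)/(1 + sin φ) = 0.2265.
γ' = 21.6 − 9.81 = 11.79 kN/m³.
Effective vertical stress at 6.3 m: σ'_v = 20.9×4.4 + 11.79×1.90 = 114.4 kPa.
σ'_h = K_a σ'_v = 0.2265 × 114.4 = 25.90 kPa; u = γ_w × 1.90 = 18.64 kPa.
Total σ_h = 25.90 + 18.64 = 44.54 kPa.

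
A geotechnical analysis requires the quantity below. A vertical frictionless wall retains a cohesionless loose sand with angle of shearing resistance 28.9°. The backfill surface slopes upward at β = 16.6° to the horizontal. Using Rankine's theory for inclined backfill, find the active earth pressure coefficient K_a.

0.404

K_a = cos β · (cos β − √(cos²β − cos²φ)) / (cos β + √(cos²β − cos²φ)).
cos β = 0.9583, cos φ = 0.8755, √(cos²β − cos²φ) = 0.3898.
K_a = 0.9583 × (0.9583 − 0.3898)/(0.9583 + 0.3898) = 0.4041.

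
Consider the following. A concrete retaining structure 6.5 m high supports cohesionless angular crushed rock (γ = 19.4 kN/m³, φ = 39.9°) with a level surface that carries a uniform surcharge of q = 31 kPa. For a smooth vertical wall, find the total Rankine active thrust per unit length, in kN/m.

134 kN/m

K_a = tan²(45° − φ/2) = 0.2184.
Soil triangle: ½ K_a γ H² = 0.5×0.2184×19.4×6.5² = 89.52 kN/m.
Surcharge rectangle: K_a q H = 0.2184×31×6.5 = 44.01 kN/m.
Total = 89.52 + 44.01 = 133.5 kN/m.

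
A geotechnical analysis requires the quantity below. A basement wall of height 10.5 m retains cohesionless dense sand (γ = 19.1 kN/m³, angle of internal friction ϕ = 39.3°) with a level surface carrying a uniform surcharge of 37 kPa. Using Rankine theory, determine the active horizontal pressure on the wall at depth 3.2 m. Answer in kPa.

22.0 kPa

K_a = (1 − sin φ)/(1 + sin φ) = 0.2245.
σ_v = γz + q = 19.1 × 3.2 + 37 = 98.12 kPa.
σ_h = K_a σ_v = 0.2245 × 98.12 = 22.02 kPa.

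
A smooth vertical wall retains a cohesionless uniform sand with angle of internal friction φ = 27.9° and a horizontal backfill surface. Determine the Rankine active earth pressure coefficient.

K_a = tan²(45° − φ/2) = tan²(31.05°) = 0.3625.

0.362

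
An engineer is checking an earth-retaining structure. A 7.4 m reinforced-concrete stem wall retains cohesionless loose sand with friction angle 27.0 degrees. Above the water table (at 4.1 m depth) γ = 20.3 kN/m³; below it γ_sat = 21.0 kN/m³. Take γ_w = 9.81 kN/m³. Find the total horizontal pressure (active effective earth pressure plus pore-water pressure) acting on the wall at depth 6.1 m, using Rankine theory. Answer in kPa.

59.3 kPa

K_a = (1 − sin φ)/(1 + sin φ) = 0.3755.
γ' = 21.0 − 9.81 = 11.19 kN/m³.
Effective vertical stress at 6.1 m: σ'_v = 20.3×4.1 + 11.19×2.00 = 105.6 kPa.
σ'_h = K_a σ'_v = 0.3755 × 105.6 = 39.66 kPa; u = γ_w × 2.00 = 19.62 kPa.
Total σ_h = 39.66 + 19.62 = 59.28 kPa.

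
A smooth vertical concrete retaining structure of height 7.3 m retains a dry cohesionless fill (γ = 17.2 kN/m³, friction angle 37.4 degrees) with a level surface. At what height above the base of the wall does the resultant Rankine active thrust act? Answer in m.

2.43 m

K_a = 0.2443.
The pressure distribution is triangular, so the resultant acts at H/3 above the base = 7.3/3 = 2.433 m.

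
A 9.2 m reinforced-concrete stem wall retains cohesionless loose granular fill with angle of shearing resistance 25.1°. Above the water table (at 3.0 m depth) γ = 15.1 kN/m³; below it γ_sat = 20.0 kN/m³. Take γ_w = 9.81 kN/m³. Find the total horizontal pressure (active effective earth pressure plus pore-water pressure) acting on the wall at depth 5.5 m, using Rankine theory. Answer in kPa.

53.1 kPa

K_a = (1 − sin φ)/(1 + sin φ) = 0.4043.
γ' = 20.0 − 9.81 = 10.19 kN/m³.
Effective vertical stress at 5.5 m: σ'_v = 15.1×3.0 + 10.19×2.50 = 70.77 kPa.
σ'_h = K_a σ'_v = 0.4043 × 70.77 = 28.61 kPa; u = γ_w × 2.50 = 24.53 kPa.
Total σ_h = 28.61 + 24.53 = 53.14 kPa.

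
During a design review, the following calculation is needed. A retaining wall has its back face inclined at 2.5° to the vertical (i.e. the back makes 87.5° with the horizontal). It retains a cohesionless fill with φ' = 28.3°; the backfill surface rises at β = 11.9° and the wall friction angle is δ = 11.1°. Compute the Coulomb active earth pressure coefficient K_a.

0.407

K_a = sin²(α+φ) / [sin²α · sin(α−δ) · (1 + √{sin(φ+δ)sin(φ−β) / (sin(α−δ)sin(α+β))})²].
With α = 87.5°, φ = 28.3°, δ = 11.1°, β = 11.9°: K_a = 0.4073.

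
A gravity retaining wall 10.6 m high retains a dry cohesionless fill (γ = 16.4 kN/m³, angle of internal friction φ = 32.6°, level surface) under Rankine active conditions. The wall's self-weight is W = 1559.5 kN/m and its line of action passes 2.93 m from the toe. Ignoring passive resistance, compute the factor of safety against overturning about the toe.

K_a = tan²(45° − 32.6°/2) = 0.2997.
P_a = ½K_aγH² = 0.5×0.2997×16.4×10.6² = 276.2 kN/m, acting at H/3 = 3.533 m above the base.
Overturning moment M_o = P_a × H/3 = 276.2 × 3.533 = 975.8.
Resisting moment M_r = W × 2.93 = 1559.5 × 2.93 = 4569.
FS_overturning = M_r/M_o = 4569/975.8 = 4.683.

4.68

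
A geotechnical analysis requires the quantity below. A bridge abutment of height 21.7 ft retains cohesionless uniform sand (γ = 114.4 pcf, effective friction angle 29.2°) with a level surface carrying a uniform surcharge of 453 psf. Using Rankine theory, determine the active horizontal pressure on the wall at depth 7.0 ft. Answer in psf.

K_a = (1 − sin φ)/(1 + sin φ) = 0.3442.
σ_v = γz + q = 114.4 × 7.0 + 453 = 1254 psf.
σ_h = K_a σ_v = 0.3442 × 1254 = 431.6 psf.

432 psf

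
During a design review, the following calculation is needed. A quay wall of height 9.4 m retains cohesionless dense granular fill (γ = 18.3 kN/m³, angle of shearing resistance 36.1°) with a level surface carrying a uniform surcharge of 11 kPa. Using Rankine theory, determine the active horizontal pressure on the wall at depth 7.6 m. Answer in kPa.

K_a = (1 − sin φ)/(1 + sin φ) = 0.2585.
σ_v = γz + q = 18.3 × 7.6 + 11 = 150.1 kPa.
σ_h = K_a σ_v = 0.2585 × 150.1 = 38.80 kPa.

38.8 kPa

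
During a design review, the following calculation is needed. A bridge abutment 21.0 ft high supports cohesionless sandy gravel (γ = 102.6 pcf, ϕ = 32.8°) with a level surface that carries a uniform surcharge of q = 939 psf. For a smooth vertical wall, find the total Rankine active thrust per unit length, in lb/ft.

12600 lb/ft

K_a = tan²(45° − φ/2) = 0.2973.
Soil triangle: ½ K_a γ H² = 0.5×0.2973×102.6×21.0² = 6725 lb/ft.
Surcharge rectangle: K_a q H = 0.2973×939×21.0 = 5862 lb/ft.
Total = 6725 + 5862 = 12590 lb/ft.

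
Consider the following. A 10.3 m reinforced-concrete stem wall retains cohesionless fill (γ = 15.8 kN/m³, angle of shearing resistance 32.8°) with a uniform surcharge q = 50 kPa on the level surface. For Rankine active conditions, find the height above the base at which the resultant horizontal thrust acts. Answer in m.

4.09 m

K_a = 0.2973.
Triangular part P₁ = ½K_aγH² = 249.1 at H/3 = 3.433 m; rectangular part P₂ = K_a q H = 153.1 at H/2 = 5.150 m.
ȳ = (P₁·3.433 + P₂·5.150)/(P₁+P₂) = 4.087 m.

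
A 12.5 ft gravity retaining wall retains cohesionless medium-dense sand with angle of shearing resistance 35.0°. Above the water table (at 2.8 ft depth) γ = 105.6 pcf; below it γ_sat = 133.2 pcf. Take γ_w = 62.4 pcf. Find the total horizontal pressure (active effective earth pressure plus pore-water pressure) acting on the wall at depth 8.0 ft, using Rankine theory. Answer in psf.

504 psf

K_a = (1 − sin φ)/(1 + sin φ) = 0.2710.
γ' = 133.2 − 62.4 = 70.80 pcf.
Effective vertical stress at 8.0 ft: σ'_v = 105.6×2.8 + 70.80×5.20 = 663.8 psf.
σ'_h = K_a σ'_v = 0.2710 × 663.8 = 179.9 psf; u = γ_w × 5.20 = 324.5 psf.
Total σ_h = 179.9 + 324.5 = 504.4 psf.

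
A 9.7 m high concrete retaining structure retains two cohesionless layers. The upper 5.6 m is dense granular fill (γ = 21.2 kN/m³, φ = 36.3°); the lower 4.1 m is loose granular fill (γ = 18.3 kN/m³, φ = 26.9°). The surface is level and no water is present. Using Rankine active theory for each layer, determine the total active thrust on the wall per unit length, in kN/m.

327 kN/m

K_a1 = tan²(45°−36.3°/2) = 0.2563; K_a2 = tan²(45°−26.9°/2) = 0.3770.
Layer 1: σ at base = K_a1 γ₁ h₁ = 30.42 kPa; P₁ = ½×30.42×5.6 = 85.19.
Layer 2: σ_v at top = γ₁h₁ = 118.7; σ_h top = K_a2×118.7 = 44.76; σ_h base = K_a2×(118.7+18.3×4.1) = 73.04.
P₂ = ½(44.76+73.04)×4.1 = 241.5. Total P_a = 85.19+241.5 = 326.7 kN/m.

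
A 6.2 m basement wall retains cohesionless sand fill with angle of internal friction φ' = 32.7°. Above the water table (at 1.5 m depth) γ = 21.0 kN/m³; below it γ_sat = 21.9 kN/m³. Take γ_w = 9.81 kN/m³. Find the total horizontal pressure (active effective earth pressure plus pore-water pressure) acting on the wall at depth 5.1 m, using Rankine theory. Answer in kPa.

K_a = (1 − sin φ)/(1 + sin φ) = 0.2985.
γ' = 21.9 − 9.81 = 12.09 kN/m³.
Effective vertical stress at 5.1 m: σ'_v = 21.0×1.5 + 12.09×3.60 = 75.02 kPa.
σ'_h = K_a σ'_v = 0.2985 × 75.02 = 22.39 kPa; u = γ_w × 3.60 = 35.32 kPa.
Total σ_h = 22.39 + 35.32 = 57.71 kPa.

57.7 kPa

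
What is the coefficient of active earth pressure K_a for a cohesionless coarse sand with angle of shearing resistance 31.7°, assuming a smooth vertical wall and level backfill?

K_a = tan²(45° − φ/2) = tan²(29.15°) = 0.3111.

0.311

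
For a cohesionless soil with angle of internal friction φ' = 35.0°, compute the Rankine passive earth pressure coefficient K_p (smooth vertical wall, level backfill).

3.69

K_p = (1 + sin φ)/(1 − sin φ) = tan²(45° + 35.0°/2) = 3.690.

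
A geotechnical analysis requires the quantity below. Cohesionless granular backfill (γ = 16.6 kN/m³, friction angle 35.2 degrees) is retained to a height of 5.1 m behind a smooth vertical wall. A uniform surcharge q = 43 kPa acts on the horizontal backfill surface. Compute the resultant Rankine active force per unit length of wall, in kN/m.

K_a = tan²(45° − φ/2) = 0.2687.
Soil triangle: ½ K_a γ H² = 0.5×0.2687×16.6×5.1² = 58.01 kN/m.
Surcharge rectangle: K_a q H = 0.2687×43×5.1 = 58.92 kN/m.
Total = 58.01 + 58.92 = 116.9 kN/m.

117 kN/m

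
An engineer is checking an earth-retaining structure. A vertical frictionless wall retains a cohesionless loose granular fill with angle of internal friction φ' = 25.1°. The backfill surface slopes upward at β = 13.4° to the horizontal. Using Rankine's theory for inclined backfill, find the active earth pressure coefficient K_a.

K_a = cos β · (cos β − √(cos²β − cos²φ)) / (cos β + √(cos²β − cos²φ)).
cos β = 0.9728, cos φ = 0.9056, √(cos²β − cos²φ) = 0.3553.
K_a = 0.9728 × (0.9728 − 0.3553)/(0.9728 + 0.3553) = 0.4523.

0.452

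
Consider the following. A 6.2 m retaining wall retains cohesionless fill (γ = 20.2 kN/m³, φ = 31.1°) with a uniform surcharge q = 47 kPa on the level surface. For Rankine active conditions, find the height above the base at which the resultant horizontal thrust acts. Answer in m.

K_a = 0.3188.
Triangular part P₁ = ½K_aγH² = 123.8 at H/3 = 2.067 m; rectangular part P₂ = K_a q H = 92.90 at H/2 = 3.100 m.
ȳ = (P₁·2.067 + P₂·3.100)/(P₁+P₂) = 2.510 m.

2.51 m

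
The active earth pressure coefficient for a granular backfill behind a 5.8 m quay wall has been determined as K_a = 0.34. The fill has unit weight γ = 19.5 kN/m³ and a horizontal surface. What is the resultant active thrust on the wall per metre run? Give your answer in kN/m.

112 kN/m

P = ½ K_a γ H² = 0.5 × 0.34 × 19.5 × 5.8² = 111.5 kN/m.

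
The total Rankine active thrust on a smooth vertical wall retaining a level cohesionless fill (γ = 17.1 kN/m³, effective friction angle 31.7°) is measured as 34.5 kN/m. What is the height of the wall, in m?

K_a = 0.3111. P_a = ½ K_a γ H² ⇒ H = √(2P_a/(K_a γ)).
H = √(2×34.5/(0.3111×17.1)) = 3.602 m.

3.60 m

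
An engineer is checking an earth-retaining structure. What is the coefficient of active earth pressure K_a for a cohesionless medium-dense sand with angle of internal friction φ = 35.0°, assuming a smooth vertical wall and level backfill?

0.271

K_a = tan²(45° − φ/2) = tan²(27.50°) = 0.2710.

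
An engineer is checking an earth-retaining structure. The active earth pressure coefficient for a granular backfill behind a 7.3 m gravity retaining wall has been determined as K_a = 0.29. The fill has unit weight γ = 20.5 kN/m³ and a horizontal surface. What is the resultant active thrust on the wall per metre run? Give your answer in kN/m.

158 kN/m

P = ½ K_a γ H² = 0.5 × 0.29 × 20.5 × 7.3² = 158.4 kN/m.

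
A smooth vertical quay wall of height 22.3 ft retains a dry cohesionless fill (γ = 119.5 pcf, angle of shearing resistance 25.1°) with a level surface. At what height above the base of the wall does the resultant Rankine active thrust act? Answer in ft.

7.43 ft

K_a = 0.4043.
The pressure distribution is triangular, so the resultant acts at H/3 above the base = 22.3/3 = 7.433 ft.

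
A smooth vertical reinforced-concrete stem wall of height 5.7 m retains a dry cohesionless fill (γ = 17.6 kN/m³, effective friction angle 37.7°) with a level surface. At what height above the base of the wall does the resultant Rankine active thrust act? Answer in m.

1.90 m

K_a = 0.2411.
The pressure distribution is triangular, so the resultant acts at H/3 above the base = 5.7/3 = 1.900 m.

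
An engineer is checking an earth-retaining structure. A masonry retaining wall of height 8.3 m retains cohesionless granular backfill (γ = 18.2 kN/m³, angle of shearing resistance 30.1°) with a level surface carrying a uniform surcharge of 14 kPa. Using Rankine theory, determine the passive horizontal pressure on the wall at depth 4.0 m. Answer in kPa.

261 kPa

K_p = (1 + sin φ)/(1 − sin φ) = 3.012.
σ_v = γz + q = 18.2 × 4.0 + 14 = 86.80 kPa.
σ_h = K_p σ_v = 3.012 × 86.80 = 261.5 kPa.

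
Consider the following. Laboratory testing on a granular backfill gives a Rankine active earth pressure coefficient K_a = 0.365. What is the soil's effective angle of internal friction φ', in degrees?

27.7°

K_a = tan²(45° − φ/2) ⇒ 45° − φ/2 = arctan(√0.365) = 31.14°.
φ = 2(45° − 31.14°) = 27.72°.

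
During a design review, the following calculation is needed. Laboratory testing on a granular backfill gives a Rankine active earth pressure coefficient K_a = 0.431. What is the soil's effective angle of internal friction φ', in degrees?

23.4°

K_a = tan²(45° − φ/2) ⇒ 45° − φ/2 = arctan(√0.431) = 33.29°.
φ = 2(45° − 33.29°) = 23.43°.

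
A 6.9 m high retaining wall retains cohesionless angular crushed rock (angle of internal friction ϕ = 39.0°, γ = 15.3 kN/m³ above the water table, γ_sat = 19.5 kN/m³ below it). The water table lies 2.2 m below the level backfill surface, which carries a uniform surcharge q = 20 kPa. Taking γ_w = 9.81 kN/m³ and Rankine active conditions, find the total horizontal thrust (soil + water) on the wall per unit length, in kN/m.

209 kN/m

K_a = tan²(45° − φ/2) = 0.2275.
γ' = 19.5 − 9.81 = 9.690 kN/m³. h₂ = H − d_w = 4.7 m.
σ'_h: at surface K_a·q = 4.550; at WT K_a(q+γd_w) = 12.21; at base K_a(q+γd_w+γ'h₂) = 22.57 kPa.
P₁ = ½(4.550+12.21)×2.2 = 18.43; P₂ = ½(12.21+22.57)×4.7 = 81.73; P_w = ½γ_w h₂² = 108.4.
Total = 18.43+81.73+108.4 = 208.5 kN/m.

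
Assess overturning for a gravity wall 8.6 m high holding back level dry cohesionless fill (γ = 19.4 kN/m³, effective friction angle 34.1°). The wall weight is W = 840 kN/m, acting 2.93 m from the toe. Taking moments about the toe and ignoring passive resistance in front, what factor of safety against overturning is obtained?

4.25

K_a = tan²(45° − 34.1°/2) = 0.2815.
P_a = ½K_aγH² = 0.5×0.2815×19.4×8.6² = 202.0 kN/m, acting at H/3 = 2.867 m above the base.
Overturning moment M_o = P_a × H/3 = 202.0 × 2.867 = 579.0.
Resisting moment M_r = W × 2.93 = 840 × 2.93 = 2461.
FS_overturning = M_r/M_o = 2461/579.0 = 4.251.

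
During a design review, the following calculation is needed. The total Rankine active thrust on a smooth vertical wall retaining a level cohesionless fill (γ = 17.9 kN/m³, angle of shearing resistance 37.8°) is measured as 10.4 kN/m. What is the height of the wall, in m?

K_a = 0.2400. P_a = ½ K_a γ H² ⇒ H = √(2P_a/(K_a γ)).
H = √(2×10.4/(0.2400×17.9)) = 2.200 m.

2.20 m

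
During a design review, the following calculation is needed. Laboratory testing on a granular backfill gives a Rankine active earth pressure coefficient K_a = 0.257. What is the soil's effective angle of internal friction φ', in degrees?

K_a = tan²(45° − φ/2) ⇒ 45° − φ/2 = arctan(√0.257) = 26.88°.
φ = 2(45° − 26.88°) = 36.23°.

36.2°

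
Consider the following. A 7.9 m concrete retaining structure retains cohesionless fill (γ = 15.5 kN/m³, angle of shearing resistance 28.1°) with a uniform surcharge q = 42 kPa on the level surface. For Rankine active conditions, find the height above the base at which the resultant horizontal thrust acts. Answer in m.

K_a = 0.3596.
Triangular part P₁ = ½K_aγH² = 173.9 at H/3 = 2.633 m; rectangular part P₂ = K_a q H = 119.3 at H/2 = 3.950 m.
ȳ = (P₁·2.633 + P₂·3.950)/(P₁+P₂) = 3.169 m.

3.17 m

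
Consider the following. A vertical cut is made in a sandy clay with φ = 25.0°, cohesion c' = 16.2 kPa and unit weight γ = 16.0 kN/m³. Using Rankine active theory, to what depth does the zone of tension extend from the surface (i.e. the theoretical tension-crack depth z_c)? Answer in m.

3.18 m

K_a = tan²(45° − 25.0°/2) = 0.4059; √K_a = 0.6371.
The active pressure is zero where K_a γ z = 2c√K_a, so z_c = 2c/(γ√K_a) = 2×16.2/(16.0×0.6371) = 3.179 m.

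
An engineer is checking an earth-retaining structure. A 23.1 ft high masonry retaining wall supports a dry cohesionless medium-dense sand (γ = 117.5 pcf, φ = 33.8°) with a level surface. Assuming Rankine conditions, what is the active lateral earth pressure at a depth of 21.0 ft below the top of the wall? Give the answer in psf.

K_a = (1 − sin φ)/(1 + sin φ) = 0.2851.
σ_h = K_a γ z = 0.2851 × 117.5 × 21.0 = 703.5 psf.

703 psf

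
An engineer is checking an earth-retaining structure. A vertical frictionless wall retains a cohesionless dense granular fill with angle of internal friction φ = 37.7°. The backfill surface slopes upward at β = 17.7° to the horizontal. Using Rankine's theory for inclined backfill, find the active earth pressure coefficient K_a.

K_a = cos β · (cos β − √(cos²β − cos²φ)) / (cos β + √(cos²β − cos²φ)).
cos β = 0.9527, cos φ = 0.7912, √(cos²β − cos²φ) = 0.5306.
K_a = 0.9527 × (0.9527 − 0.5306)/(0.9527 + 0.5306) = 0.2711.

0.271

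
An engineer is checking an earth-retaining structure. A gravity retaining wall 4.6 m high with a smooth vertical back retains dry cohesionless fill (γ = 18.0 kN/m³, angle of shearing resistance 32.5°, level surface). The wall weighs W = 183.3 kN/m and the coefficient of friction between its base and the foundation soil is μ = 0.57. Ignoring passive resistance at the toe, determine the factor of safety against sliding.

1.82

K_a = tan²(45° − 32.5°/2) = 0.3010.
P_a = ½K_aγH² = 0.5×0.3010×18.0×4.6² = 57.32 kN/m, acting at H/3 = 1.533 m above the base.
FS_sliding = μW / P_a = 0.57×183.3 / 57.32 = 1.823.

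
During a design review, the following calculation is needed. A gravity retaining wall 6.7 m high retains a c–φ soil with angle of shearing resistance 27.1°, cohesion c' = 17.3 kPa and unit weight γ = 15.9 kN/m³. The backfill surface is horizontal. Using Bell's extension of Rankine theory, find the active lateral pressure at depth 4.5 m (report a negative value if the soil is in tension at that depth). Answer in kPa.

K_a = (1 − sin φ)/(1 + sin φ) = 0.3741.
σ_a = K_a γ z − 2c√K_a = 0.3741×15.9×4.5 − 2×17.3×0.6116 = 5.602 kPa.

5.60 kPa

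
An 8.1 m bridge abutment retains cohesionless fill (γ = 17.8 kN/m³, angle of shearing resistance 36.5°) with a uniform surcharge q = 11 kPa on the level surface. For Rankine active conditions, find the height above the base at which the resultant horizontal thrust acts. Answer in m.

2.88 m

K_a = 0.2541.
Triangular part P₁ = ½K_aγH² = 148.4 at H/3 = 2.700 m; rectangular part P₂ = K_a q H = 22.64 at H/2 = 4.050 m.
ȳ = (P₁·2.700 + P₂·4.050)/(P₁+P₂) = 2.879 m.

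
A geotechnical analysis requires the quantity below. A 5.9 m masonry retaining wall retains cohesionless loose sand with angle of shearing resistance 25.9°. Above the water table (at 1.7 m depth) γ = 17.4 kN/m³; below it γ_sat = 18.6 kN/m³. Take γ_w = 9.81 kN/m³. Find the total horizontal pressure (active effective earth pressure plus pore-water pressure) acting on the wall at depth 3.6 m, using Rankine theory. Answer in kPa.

36.8 kPa

K_a = (1 − sin φ)/(1 + sin φ) = 0.3920.
γ' = 18.6 − 9.81 = 8.790 kN/m³.
Effective vertical stress at 3.6 m: σ'_v = 17.4×1.7 + 8.790×1.90 = 46.28 kPa.
σ'_h = K_a σ'_v = 0.3920 × 46.28 = 18.14 kPa; u = γ_w × 1.90 = 18.64 kPa.
Total σ_h = 18.14 + 18.64 = 36.78 kPa.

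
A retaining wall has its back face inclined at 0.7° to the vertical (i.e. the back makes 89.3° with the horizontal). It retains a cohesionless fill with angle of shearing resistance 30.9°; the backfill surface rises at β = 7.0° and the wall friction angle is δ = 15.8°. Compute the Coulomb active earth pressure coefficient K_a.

K_a = sin²(α+φ) / [sin²α · sin(α−δ) · (1 + √{sin(φ+δ)sin(φ−β) / (sin(α−δ)sin(α+β))})²].
With α = 89.3°, φ = 30.9°, δ = 15.8°, β = 7.0°: K_a = 0.3217.

0.322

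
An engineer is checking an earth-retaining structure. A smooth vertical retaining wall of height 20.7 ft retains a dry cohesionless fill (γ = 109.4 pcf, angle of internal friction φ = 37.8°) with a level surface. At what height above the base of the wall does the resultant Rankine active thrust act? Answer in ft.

K_a = 0.2400.
The pressure distribution is triangular, so the resultant acts at H/3 above the base = 20.7/3 = 6.900 ft.

6.90 ft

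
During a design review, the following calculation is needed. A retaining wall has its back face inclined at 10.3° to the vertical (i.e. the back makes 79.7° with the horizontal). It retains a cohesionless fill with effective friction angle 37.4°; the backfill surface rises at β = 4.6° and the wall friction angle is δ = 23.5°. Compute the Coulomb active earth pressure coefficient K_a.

0.319

K_a = sin²(α+φ) / [sin²α · sin(α−δ) · (1 + √{sin(φ+δ)sin(φ−β) / (sin(α−δ)sin(α+β))})²].
With α = 79.7°, φ = 37.4°, δ = 23.5°, β = 4.6°: K_a = 0.3193.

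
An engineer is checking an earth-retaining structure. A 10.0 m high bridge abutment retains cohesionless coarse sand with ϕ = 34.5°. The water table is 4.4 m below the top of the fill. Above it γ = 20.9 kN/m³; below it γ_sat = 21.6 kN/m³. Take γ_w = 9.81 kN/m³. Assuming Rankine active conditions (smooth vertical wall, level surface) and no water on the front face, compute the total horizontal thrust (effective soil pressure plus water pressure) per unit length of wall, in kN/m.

404 kN/m

K_a = tan²(45° − φ/2) = 0.2768.
γ' = 21.6 − 9.81 = 11.79 kN/m³. Depth below WT = 5.6 m.
σ'_h at WT = K_a γ d_w = 25.46 kPa; at base = 25.46 + K_a γ' × 5.6 = 43.73 kPa.
P₁ (0–4.4 m) = ½×25.46×4.4 = 56.00. P₂ (4.4–10.0 m) = ½(25.46+43.73)×5.6 = 193.7.
P_w = ½ γ_w h₂² = 0.5×9.81×5.6² = 153.8. Total = 56.00+193.7+153.8 = 403.5 kN/m.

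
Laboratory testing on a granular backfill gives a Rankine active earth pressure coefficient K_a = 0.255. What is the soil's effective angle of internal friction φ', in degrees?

36.4°

K_a = tan²(45° − φ/2) ⇒ 45° − φ/2 = arctan(√0.255) = 26.79°.
φ = 2(45° − 26.79°) = 36.41°.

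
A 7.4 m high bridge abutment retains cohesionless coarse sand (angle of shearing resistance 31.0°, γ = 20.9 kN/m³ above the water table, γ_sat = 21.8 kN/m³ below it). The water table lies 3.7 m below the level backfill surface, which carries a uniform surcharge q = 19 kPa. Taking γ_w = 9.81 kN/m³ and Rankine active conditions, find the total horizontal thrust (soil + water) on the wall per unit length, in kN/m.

K_a = tan²(45° − φ/2) = 0.3201.
γ' = 21.8 − 9.81 = 11.99 kN/m³. h₂ = H − d_w = 3.7 m.
σ'_h: at surface K_a·q = 6.082; at WT K_a(q+γd_w) = 30.84; at base K_a(q+γd_w+γ'h₂) = 45.04 kPa.
P₁ = ½(6.082+30.84)×3.7 = 68.30; P₂ = ½(30.84+45.04)×3.7 = 140.4; P_w = ½γ_w h₂² = 67.15.
Total = 68.30+140.4+67.15 = 275.8 kN/m.

276 kN/m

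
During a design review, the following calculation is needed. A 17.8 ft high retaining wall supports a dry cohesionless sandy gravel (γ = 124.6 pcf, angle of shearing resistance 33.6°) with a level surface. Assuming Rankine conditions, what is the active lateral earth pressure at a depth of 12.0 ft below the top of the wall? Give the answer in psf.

K_a = (1 − sin φ)/(1 + sin φ) = 0.2875.
σ_h = K_a γ z = 0.2875 × 124.6 × 12.0 = 429.9 psf.

430 psf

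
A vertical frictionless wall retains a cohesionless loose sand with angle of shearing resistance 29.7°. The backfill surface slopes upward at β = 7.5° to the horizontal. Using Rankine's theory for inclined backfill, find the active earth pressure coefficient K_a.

K_a = cos β · (cos β − √(cos²β − cos²φ)) / (cos β + √(cos²β − cos²φ)).
cos β = 0.9914, cos φ = 0.8686, √(cos²β − cos²φ) = 0.4780.
K_a = 0.9914 × (0.9914 − 0.4780)/(0.9914 + 0.4780) = 0.3465.

0.346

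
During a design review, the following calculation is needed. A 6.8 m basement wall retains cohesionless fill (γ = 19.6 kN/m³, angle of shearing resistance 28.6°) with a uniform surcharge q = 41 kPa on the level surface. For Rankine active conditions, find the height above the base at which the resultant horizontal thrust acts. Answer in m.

2.70 m

K_a = 0.3525.
Triangular part P₁ = ½K_aγH² = 159.8 at H/3 = 2.267 m; rectangular part P₂ = K_a q H = 98.29 at H/2 = 3.400 m.
ȳ = (P₁·2.267 + P₂·3.400)/(P₁+P₂) = 2.698 m.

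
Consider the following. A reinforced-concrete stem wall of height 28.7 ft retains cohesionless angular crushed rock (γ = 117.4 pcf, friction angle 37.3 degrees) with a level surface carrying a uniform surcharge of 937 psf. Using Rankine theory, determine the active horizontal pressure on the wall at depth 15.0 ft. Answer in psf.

662 psf

K_a = (1 − sin φ)/(1 + sin φ) = 0.2453.
σ_v = γz + q = 117.4 × 15.0 + 937 = 2698 psf.
σ_h = K_a σ_v = 0.2453 × 2698 = 661.9 psf.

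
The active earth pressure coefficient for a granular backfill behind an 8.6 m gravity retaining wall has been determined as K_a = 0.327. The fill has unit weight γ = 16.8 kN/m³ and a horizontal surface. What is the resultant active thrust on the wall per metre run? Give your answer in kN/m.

P = ½ K_a γ H² = 0.5 × 0.327 × 16.8 × 8.6² = 203.2 kN/m.

203 kN/m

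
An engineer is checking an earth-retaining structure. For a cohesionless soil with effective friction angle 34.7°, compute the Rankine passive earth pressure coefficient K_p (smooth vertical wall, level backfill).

K_p = (1 + sin φ)/(1 − sin φ) = tan²(45° + 34.7°/2) = 3.643.

3.64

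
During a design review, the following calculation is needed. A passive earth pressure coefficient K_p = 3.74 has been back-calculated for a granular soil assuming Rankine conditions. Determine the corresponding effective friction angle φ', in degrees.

35.3°

K_p = (1+sin φ)/(1−sin φ) ⇒ sin φ = (K_p − 1)/(K_p + 1) = 0.5781.
φ = arcsin(0.5781) = 35.31°.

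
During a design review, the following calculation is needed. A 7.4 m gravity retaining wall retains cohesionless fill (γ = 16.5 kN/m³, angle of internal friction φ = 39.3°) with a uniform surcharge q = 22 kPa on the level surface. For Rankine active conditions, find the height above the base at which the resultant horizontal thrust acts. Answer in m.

2.79 m

K_a = 0.2245.
Triangular part P₁ = ½K_aγH² = 101.4 at H/3 = 2.467 m; rectangular part P₂ = K_a q H = 36.54 at H/2 = 3.700 m.
ȳ = (P₁·2.467 + P₂·3.700)/(P₁+P₂) = 2.793 m.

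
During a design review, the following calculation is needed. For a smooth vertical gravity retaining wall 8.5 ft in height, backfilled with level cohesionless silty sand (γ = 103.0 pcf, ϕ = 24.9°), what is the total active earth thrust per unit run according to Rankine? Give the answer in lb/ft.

1520 lb/ft

K_a = tan²(45° − φ/2) = 0.4074.
P_a = ½ K_a γ H² = 0.5 × 0.4074 × 103.0 × 8.5² = 1516 lb/ft.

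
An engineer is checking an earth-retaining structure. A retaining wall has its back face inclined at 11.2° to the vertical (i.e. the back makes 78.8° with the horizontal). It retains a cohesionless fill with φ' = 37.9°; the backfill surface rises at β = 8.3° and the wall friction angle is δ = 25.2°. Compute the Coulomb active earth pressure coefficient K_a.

K_a = sin²(α+φ) / [sin²α · sin(α−δ) · (1 + √{sin(φ+δ)sin(φ−β) / (sin(α−δ)sin(α+β))})²].
With α = 78.8°, φ = 37.9°, δ = 25.2°, β = 8.3°: K_a = 0.3403.

0.340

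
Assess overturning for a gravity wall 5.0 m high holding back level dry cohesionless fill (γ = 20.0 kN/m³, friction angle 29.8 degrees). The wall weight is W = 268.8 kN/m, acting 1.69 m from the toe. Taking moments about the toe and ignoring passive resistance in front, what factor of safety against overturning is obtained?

K_a = tan²(45° − 29.8°/2) = 0.3360.
P_a = ½K_aγH² = 0.5×0.3360×20.0×5.0² = 84.01 kN/m, acting at H/3 = 1.667 m above the base.
Overturning moment M_o = P_a × H/3 = 84.01 × 1.667 = 140.0.
Resisting moment M_r = W × 1.69 = 268.8 × 1.69 = 454.3.
FS_overturning = M_r/M_o = 454.3/140.0 = 3.245.

3.24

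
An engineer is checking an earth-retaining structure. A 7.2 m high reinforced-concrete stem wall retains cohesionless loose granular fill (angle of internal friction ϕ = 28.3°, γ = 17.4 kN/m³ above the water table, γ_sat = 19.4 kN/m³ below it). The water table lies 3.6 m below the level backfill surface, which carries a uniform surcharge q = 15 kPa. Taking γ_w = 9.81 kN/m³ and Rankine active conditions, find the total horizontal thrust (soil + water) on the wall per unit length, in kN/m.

K_a = tan²(45° − φ/2) = 0.3568.
γ' = 19.4 − 9.81 = 9.590 kN/m³. h₂ = H − d_w = 3.6 m.
σ'_h: at surface K_a·q = 5.352; at WT K_a(q+γd_w) = 27.70; at base K_a(q+γd_w+γ'h₂) = 40.02 kPa.
P₁ = ½(5.352+27.70)×3.6 = 59.49; P₂ = ½(27.70+40.02)×3.6 = 121.9; P_w = ½γ_w h₂² = 63.57.
Total = 59.49+121.9+63.57 = 245.0 kN/m.

245 kN/m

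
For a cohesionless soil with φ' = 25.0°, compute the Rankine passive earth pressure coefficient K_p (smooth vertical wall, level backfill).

K_p = (1 + sin φ)/(1 − sin φ) = tan²(45° + 25.0°/2) = 2.464.

2.46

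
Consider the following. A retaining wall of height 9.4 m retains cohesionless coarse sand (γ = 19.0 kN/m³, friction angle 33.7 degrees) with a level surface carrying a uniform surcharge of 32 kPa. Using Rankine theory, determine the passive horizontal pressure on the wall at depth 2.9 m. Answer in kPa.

K_p = (1 + sin φ)/(1 − sin φ) = 3.493.
σ_v = γz + q = 19.0 × 2.9 + 32 = 87.10 kPa.
σ_h = K_p σ_v = 3.493 × 87.10 = 304.2 kPa.

304 kPa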